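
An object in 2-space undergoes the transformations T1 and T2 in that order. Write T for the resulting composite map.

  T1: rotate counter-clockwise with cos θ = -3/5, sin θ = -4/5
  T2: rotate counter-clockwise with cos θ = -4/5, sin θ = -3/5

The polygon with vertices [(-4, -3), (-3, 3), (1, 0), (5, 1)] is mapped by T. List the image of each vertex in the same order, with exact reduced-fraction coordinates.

T1 rotate counter-clockwise with cos θ = -3/5, sin θ = -4/5: (-4, -3) → (0, 5); (-3, 3) → (21/5, 3/5); (1, 0) → (-3/5, -4/5); (5, 1) → (-11/5, -23/5)
T2 rotate counter-clockwise with cos θ = -4/5, sin θ = -3/5: (0, 5) → (3, -4); (21/5, 3/5) → (-3, -3); (-3/5, -4/5) → (0, 1); (-11/5, -23/5) → (-1, 5)

image vertices: (3, -4), (-3, -3), (0, 1), (-1, 5)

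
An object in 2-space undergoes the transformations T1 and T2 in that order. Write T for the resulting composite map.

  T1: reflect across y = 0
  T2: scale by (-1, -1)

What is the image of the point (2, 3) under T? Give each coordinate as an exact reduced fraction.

T(p) = (-2, 3)

T1 reflect across y = 0: (2, 3) → (2, -3)
T2 scale by (-1, -1): (2, -3) → (-2, 3)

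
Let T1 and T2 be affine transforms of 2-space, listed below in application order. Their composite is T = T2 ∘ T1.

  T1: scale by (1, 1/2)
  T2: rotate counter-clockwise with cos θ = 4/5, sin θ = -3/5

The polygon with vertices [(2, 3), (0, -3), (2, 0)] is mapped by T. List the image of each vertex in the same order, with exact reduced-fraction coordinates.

T1 scale by (1, 1/2): (2, 3) → (2, 3/2); (0, -3) → (0, -3/2); (2, 0) → (2, 0)
T2 rotate counter-clockwise with cos θ = 4/5, sin θ = -3/5: (2, 3/2) → (5/2, 0); (0, -3/2) → (-9/10, -6/5); (2, 0) → (8/5, -6/5)

image vertices: (5/2, 0), (-9/10, -6/5), (8/5, -6/5)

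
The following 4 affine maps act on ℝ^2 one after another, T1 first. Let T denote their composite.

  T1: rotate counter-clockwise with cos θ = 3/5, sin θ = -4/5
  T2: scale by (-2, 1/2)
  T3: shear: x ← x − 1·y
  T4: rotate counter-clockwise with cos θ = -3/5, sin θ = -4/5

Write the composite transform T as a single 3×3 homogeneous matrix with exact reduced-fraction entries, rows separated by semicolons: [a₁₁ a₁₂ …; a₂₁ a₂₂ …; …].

T1 = [3/5 4/5 0; -4/5 3/5 0; 0 0 1]
T2·T1 = [-6/5 -8/5 0; -2/5 3/10 0; 0 0 1]
T3·…·T1 = [-4/5 -19/10 0; -2/5 3/10 0; 0 0 1]
T4·…·T1 = [4/25 69/50 0; 22/25 67/50 0; 0 0 1]

T = [4/25 69/50 0; 22/25 67/50 0; 0 0 1]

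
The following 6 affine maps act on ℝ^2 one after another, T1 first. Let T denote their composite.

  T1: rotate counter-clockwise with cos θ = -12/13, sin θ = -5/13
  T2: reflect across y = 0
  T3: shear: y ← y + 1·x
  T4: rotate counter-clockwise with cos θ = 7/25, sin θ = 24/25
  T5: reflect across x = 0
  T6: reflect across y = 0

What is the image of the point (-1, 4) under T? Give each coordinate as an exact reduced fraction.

T1 rotate counter-clockwise with cos θ = -12/13, sin θ = -5/13: (-1, 4) → (32/13, -43/13)
T2 reflect across y = 0: (32/13, -43/13) → (32/13, 43/13)
T3 shear: y ← y + 1·x: (32/13, 43/13) → (32/13, 75/13)
T4 rotate counter-clockwise with cos θ = 7/25, sin θ = 24/25: (32/13, 75/13) → (-1576/325, 1293/325)
T5 reflect across x = 0: (-1576/325, 1293/325) → (1576/325, 1293/325)
T6 reflect across y = 0: (1576/325, 1293/325) → (1576/325, -1293/325)

T(p) = (1576/325, -1293/325)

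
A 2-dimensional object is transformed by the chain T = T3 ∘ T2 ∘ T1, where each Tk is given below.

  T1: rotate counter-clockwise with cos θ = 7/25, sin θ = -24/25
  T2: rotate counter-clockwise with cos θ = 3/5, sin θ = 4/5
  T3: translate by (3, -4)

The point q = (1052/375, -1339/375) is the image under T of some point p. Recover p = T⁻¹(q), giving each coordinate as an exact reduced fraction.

p = (-1/3, 1/3)

T1 = [7/25 24/25 0; -24/25 7/25 0; 0 0 1]
T2·T1 = [117/125 44/125 0; -44/125 117/125 0; 0 0 1]
T3·…·T1 = [117/125 44/125 3; -44/125 117/125 -4; 0 0 1]
det M = 1; M⁻¹ = [117/125 -44/125 -527/125; 44/125 117/125 336/125; 0 0 1]
M⁻¹ · (1052/375, -1339/375)ᵀ = (-1/3, 1/3)ᵀ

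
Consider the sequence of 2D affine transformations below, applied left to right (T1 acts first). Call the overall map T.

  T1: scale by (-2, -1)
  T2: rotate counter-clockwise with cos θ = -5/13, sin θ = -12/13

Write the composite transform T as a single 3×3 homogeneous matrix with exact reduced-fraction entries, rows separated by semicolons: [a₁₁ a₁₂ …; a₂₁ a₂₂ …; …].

T = [10/13 -12/13 0; 24/13 5/13 0; 0 0 1]

T1 = [-2 0 0; 0 -1 0; 0 0 1]
T2·T1 = [10/13 -12/13 0; 24/13 5/13 0; 0 0 1]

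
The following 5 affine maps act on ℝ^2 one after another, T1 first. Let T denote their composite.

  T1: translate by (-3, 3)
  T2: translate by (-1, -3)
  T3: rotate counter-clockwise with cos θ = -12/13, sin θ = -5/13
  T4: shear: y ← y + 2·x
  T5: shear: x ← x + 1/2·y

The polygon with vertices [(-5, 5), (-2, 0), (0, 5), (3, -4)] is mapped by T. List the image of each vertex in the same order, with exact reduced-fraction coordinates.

T1 translate by (-3, 3): (-5, 5) → (-8, 8); (-2, 0) → (-5, 3); (0, 5) → (-3, 8); (3, -4) → (0, -1)
T2 translate by (-1, -3): (-8, 8) → (-9, 5); (-5, 3) → (-6, 0); (-3, 8) → (-4, 5); (0, -1) → (-1, -4)
T3 rotate counter-clockwise with cos θ = -12/13, sin θ = -5/13: (-9, 5) → (133/13, -15/13); (-6, 0) → (72/13, 30/13); (-4, 5) → (73/13, -40/13); (-1, -4) → (-8/13, 53/13)
T4 shear: y ← y + 2·x: (133/13, -15/13) → (133/13, 251/13); (72/13, 30/13) → (72/13, 174/13); (73/13, -40/13) → (73/13, 106/13); (-8/13, 53/13) → (-8/13, 37/13)
T5 shear: x ← x + 1/2·y: (133/13, 251/13) → (517/26, 251/13); (72/13, 174/13) → (159/13, 174/13); (73/13, 106/13) → (126/13, 106/13); (-8/13, 37/13) → (21/26, 37/13)

image vertices: (517/26, 251/13), (159/13, 174/13), (126/13, 106/13), (21/26, 37/13)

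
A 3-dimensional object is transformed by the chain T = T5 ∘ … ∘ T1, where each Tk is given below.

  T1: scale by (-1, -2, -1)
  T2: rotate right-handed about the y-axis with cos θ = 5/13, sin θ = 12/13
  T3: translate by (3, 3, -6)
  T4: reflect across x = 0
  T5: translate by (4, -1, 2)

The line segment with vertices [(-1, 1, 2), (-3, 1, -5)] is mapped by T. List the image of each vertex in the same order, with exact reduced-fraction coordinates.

T1 scale by (-1, -2, -1): (-1, 1, 2) → (1, -2, -2); (-3, 1, -5) → (3, -2, 5)
T2 rotate right-handed about the y-axis with cos θ = 5/13, sin θ = 12/13: (1, -2, -2) → (-19/13, -2, -22/13); (3, -2, 5) → (75/13, -2, -11/13)
T3 translate by (3, 3, -6): (-19/13, -2, -22/13) → (20/13, 1, -100/13); (75/13, -2, -11/13) → (114/13, 1, -89/13)
T4 reflect across x = 0: (20/13, 1, -100/13) → (-20/13, 1, -100/13); (114/13, 1, -89/13) → (-114/13, 1, -89/13)
T5 translate by (4, -1, 2): (-20/13, 1, -100/13) → (32/13, 0, -74/13); (-114/13, 1, -89/13) → (-62/13, 0, -63/13)

image vertices: (32/13, 0, -74/13), (-62/13, 0, -63/13)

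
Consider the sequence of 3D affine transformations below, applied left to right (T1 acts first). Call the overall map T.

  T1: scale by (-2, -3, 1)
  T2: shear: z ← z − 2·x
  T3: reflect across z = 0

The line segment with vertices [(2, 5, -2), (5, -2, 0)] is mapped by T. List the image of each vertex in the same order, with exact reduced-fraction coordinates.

T1 scale by (-2, -3, 1): (2, 5, -2) → (-4, -15, -2); (5, -2, 0) → (-10, 6, 0)
T2 shear: z ← z − 2·x: (-4, -15, -2) → (-4, -15, 6); (-10, 6, 0) → (-10, 6, 20)
T3 reflect across z = 0: (-4, -15, 6) → (-4, -15, -6); (-10, 6, 20) → (-10, 6, -20)

image vertices: (-4, -15, -6), (-10, 6, -20)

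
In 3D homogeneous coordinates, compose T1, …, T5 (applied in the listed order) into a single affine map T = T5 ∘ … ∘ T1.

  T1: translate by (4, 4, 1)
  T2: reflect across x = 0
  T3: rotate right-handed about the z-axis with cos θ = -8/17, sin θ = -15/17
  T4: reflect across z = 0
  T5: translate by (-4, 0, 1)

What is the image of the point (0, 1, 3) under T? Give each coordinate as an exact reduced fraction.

T1 translate by (4, 4, 1): (0, 1, 3) → (4, 5, 4)
T2 reflect across x = 0: (4, 5, 4) → (-4, 5, 4)
T3 rotate right-handed about the z-axis with cos θ = -8/17, sin θ = -15/17: (-4, 5, 4) → (107/17, 20/17, 4)
T4 reflect across z = 0: (107/17, 20/17, 4) → (107/17, 20/17, -4)
T5 translate by (-4, 0, 1): (107/17, 20/17, -4) → (39/17, 20/17, -3)

T(p) = (39/17, 20/17, -3)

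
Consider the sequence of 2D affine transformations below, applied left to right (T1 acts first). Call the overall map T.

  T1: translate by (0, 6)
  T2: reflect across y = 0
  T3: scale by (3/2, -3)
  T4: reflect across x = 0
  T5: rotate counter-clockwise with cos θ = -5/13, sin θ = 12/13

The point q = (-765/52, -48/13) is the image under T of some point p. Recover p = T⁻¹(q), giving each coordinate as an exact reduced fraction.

T1 = [1 0 0; 0 1 6; 0 0 1]
T2·T1 = [1 0 0; 0 -1 -6; 0 0 1]
T3·…·T1 = [3/2 0 0; 0 3 18; 0 0 1]
T4·…·T1 = [-3/2 0 0; 0 3 18; 0 0 1]
T5·…·T1 = [15/26 -36/13 -216/13; -18/13 -15/13 -90/13; 0 0 1]
det M = -9/2; M⁻¹ = [10/39 -8/13 0; -4/13 -5/39 -6; 0 0 1]
M⁻¹ · (-765/52, -48/13)ᵀ = (-3/2, -1)ᵀ

p = (-3/2, -1)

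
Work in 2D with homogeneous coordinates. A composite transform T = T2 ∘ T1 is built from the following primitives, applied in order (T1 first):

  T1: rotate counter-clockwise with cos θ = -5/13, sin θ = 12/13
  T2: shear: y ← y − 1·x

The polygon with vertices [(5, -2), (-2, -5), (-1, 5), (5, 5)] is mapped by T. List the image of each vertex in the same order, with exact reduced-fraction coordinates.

T1 rotate counter-clockwise with cos θ = -5/13, sin θ = 12/13: (5, -2) → (-1/13, 70/13); (-2, -5) → (70/13, 1/13); (-1, 5) → (-55/13, -37/13); (5, 5) → (-85/13, 35/13)
T2 shear: y ← y − 1·x: (-1/13, 70/13) → (-1/13, 71/13); (70/13, 1/13) → (70/13, -69/13); (-55/13, -37/13) → (-55/13, 18/13); (-85/13, 35/13) → (-85/13, 120/13)

image vertices: (-1/13, 71/13), (70/13, -69/13), (-55/13, 18/13), (-85/13, 120/13)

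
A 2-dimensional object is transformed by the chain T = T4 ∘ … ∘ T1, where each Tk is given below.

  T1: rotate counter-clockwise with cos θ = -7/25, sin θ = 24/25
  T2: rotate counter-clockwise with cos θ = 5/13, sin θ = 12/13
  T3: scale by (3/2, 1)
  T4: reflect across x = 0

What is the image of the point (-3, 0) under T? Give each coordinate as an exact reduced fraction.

T(p) = (-2907/650, -108/325)

T1 rotate counter-clockwise with cos θ = -7/25, sin θ = 24/25: (-3, 0) → (21/25, -72/25)
T2 rotate counter-clockwise with cos θ = 5/13, sin θ = 12/13: (21/25, -72/25) → (969/325, -108/325)
T3 scale by (3/2, 1): (969/325, -108/325) → (2907/650, -108/325)
T4 reflect across x = 0: (2907/650, -108/325) → (-2907/650, -108/325)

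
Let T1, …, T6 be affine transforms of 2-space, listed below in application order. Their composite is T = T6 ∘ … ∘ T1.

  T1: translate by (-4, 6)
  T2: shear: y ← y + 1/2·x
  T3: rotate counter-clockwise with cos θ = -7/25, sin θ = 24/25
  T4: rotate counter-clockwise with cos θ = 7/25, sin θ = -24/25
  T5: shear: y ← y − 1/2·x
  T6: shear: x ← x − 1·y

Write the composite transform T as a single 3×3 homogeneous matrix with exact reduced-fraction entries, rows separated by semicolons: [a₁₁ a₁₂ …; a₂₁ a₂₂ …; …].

T = [-61/625 -1031/625 -5942/625; 84/125 139/125 498/125; 0 0 1]

T1 = [1 0 -4; 0 1 6; 0 0 1]
T2·T1 = [1 0 -4; 1/2 1 4; 0 0 1]
T3·…·T1 = [-19/25 -24/25 -68/25; 41/50 -7/25 -124/25; 0 0 1]
T4·…·T1 = [359/625 -336/625 -3452/625; 1199/1250 527/625 764/625; 0 0 1]
T5·…·T1 = [359/625 -336/625 -3452/625; 84/125 139/125 498/125; 0 0 1]
T6·…·T1 = [-61/625 -1031/625 -5942/625; 84/125 139/125 498/125; 0 0 1]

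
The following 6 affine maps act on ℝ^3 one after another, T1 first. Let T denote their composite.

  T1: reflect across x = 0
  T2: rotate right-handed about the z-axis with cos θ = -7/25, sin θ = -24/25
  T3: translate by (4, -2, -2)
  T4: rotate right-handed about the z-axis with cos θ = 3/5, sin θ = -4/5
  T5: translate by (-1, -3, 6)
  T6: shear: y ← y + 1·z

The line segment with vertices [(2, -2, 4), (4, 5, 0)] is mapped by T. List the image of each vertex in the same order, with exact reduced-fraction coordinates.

T1 reflect across x = 0: (2, -2, 4) → (-2, -2, 4); (4, 5, 0) → (-4, 5, 0)
T2 rotate right-handed about the z-axis with cos θ = -7/25, sin θ = -24/25: (-2, -2, 4) → (-34/25, 62/25, 4); (-4, 5, 0) → (148/25, 61/25, 0)
T3 translate by (4, -2, -2): (-34/25, 62/25, 4) → (66/25, 12/25, 2); (148/25, 61/25, 0) → (248/25, 11/25, -2)
T4 rotate right-handed about the z-axis with cos θ = 3/5, sin θ = -4/5: (66/25, 12/25, 2) → (246/125, -228/125, 2); (248/25, 11/25, -2) → (788/125, -959/125, -2)
T5 translate by (-1, -3, 6): (246/125, -228/125, 2) → (121/125, -603/125, 8); (788/125, -959/125, -2) → (663/125, -1334/125, 4)
T6 shear: y ← y + 1·z: (121/125, -603/125, 8) → (121/125, 397/125, 8); (663/125, -1334/125, 4) → (663/125, -834/125, 4)

image vertices: (121/125, 397/125, 8), (663/125, -834/125, 4)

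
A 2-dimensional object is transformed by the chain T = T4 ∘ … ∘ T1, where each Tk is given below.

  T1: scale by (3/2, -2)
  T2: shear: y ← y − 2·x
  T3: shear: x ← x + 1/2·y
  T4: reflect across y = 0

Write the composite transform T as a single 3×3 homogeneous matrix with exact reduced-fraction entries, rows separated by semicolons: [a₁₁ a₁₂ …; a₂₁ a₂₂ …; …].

T = [0 -1 0; 3 2 0; 0 0 1]

T1 = [3/2 0 0; 0 -2 0; 0 0 1]
T2·T1 = [3/2 0 0; -3 -2 0; 0 0 1]
T3·…·T1 = [0 -1 0; -3 -2 0; 0 0 1]
T4·…·T1 = [0 -1 0; 3 2 0; 0 0 1]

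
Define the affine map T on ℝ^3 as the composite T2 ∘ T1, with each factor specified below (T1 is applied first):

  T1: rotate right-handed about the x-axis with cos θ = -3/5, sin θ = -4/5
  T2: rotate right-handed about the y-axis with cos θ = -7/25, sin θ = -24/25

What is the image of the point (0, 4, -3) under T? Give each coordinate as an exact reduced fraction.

T(p) = (168/125, -24/5, 49/125)

T1 rotate right-handed about the x-axis with cos θ = -3/5, sin θ = -4/5: (0, 4, -3) → (0, -24/5, -7/5)
T2 rotate right-handed about the y-axis with cos θ = -7/25, sin θ = -24/25: (0, -24/5, -7/5) → (168/125, -24/5, 49/125)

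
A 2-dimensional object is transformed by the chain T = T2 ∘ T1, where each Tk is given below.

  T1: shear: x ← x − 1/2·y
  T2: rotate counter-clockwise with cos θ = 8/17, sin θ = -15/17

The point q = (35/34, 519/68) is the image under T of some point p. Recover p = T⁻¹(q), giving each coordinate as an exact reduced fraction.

T1 = [1 -1/2 0; 0 1 0; 0 0 1]
T2·T1 = [8/17 11/17 0; -15/17 31/34 0; 0 0 1]
det M = 1; M⁻¹ = [31/34 -11/17 0; 15/17 8/17 0; 0 0 1]
M⁻¹ · (35/34, 519/68)ᵀ = (-4, 9/2)ᵀ

p = (-4, 9/2)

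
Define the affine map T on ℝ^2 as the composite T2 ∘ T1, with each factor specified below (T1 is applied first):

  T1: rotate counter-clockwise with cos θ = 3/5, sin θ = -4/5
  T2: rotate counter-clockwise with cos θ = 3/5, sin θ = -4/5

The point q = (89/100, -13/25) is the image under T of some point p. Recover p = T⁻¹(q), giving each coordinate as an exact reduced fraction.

T1 = [3/5 4/5 0; -4/5 3/5 0; 0 0 1]
T2·T1 = [-7/25 24/25 0; -24/25 -7/25 0; 0 0 1]
det M = 1; M⁻¹ = [-7/25 -24/25 0; 24/25 -7/25 0; 0 0 1]
M⁻¹ · (89/100, -13/25)ᵀ = (1/4, 1)ᵀ

p = (1/4, 1)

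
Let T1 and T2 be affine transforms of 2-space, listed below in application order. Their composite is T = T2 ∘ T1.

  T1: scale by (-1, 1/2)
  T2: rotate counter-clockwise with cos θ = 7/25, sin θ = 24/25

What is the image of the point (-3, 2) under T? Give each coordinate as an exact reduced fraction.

T(p) = (-3/25, 79/25)

T1 scale by (-1, 1/2): (-3, 2) → (3, 1)
T2 rotate counter-clockwise with cos θ = 7/25, sin θ = 24/25: (3, 1) → (-3/25, 79/25)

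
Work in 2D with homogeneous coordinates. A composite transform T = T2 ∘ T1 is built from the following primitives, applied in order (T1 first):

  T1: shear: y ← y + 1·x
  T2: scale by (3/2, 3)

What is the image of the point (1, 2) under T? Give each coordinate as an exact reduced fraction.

T1 shear: y ← y + 1·x: (1, 2) → (1, 3)
T2 scale by (3/2, 3): (1, 3) → (3/2, 9)

T(p) = (3/2, 9)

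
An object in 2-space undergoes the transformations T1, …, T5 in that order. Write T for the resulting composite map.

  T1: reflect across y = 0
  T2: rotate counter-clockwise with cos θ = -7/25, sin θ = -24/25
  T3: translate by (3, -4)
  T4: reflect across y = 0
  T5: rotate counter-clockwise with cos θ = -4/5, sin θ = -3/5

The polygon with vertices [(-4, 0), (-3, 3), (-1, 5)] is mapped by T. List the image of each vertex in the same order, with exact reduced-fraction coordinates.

T1 reflect across y = 0: (-4, 0) → (-4, 0); (-3, 3) → (-3, -3); (-1, 5) → (-1, -5)
T2 rotate counter-clockwise with cos θ = -7/25, sin θ = -24/25: (-4, 0) → (28/25, 96/25); (-3, -3) → (-51/25, 93/25); (-1, -5) → (-113/25, 59/25)
T3 translate by (3, -4): (28/25, 96/25) → (103/25, -4/25); (-51/25, 93/25) → (24/25, -7/25); (-113/25, 59/25) → (-38/25, -41/25)
T4 reflect across y = 0: (103/25, -4/25) → (103/25, 4/25); (24/25, -7/25) → (24/25, 7/25); (-38/25, -41/25) → (-38/25, 41/25)
T5 rotate counter-clockwise with cos θ = -4/5, sin θ = -3/5: (103/25, 4/25) → (-16/5, -13/5); (24/25, 7/25) → (-3/5, -4/5); (-38/25, 41/25) → (11/5, -2/5)

image vertices: (-16/5, -13/5), (-3/5, -4/5), (11/5, -2/5)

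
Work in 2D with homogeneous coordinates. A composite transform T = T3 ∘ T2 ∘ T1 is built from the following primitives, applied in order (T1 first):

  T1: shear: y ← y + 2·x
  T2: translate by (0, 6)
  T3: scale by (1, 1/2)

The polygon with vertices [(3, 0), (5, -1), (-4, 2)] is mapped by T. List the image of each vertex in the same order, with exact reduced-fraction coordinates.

T1 shear: y ← y + 2·x: (3, 0) → (3, 6); (5, -1) → (5, 9); (-4, 2) → (-4, -6)
T2 translate by (0, 6): (3, 6) → (3, 12); (5, 9) → (5, 15); (-4, -6) → (-4, 0)
T3 scale by (1, 1/2): (3, 12) → (3, 6); (5, 15) → (5, 15/2); (-4, 0) → (-4, 0)

image vertices: (3, 6), (5, 15/2), (-4, 0)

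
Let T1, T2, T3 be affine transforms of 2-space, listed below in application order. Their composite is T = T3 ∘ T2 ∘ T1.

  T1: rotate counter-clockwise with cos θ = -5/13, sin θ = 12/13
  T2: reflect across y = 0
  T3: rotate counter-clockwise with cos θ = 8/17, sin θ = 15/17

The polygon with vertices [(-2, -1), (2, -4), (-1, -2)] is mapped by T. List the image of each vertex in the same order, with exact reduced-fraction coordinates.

image vertices: (-109/221, 482/221), (964/221, 218/221), (202/221, 451/221)

T1 rotate counter-clockwise with cos θ = -5/13, sin θ = 12/13: (-2, -1) → (22/13, -19/13); (2, -4) → (38/13, 44/13); (-1, -2) → (29/13, -2/13)
T2 reflect across y = 0: (22/13, -19/13) → (22/13, 19/13); (38/13, 44/13) → (38/13, -44/13); (29/13, -2/13) → (29/13, 2/13)
T3 rotate counter-clockwise with cos θ = 8/17, sin θ = 15/17: (22/13, 19/13) → (-109/221, 482/221); (38/13, -44/13) → (964/221, 218/221); (29/13, 2/13) → (202/221, 451/221)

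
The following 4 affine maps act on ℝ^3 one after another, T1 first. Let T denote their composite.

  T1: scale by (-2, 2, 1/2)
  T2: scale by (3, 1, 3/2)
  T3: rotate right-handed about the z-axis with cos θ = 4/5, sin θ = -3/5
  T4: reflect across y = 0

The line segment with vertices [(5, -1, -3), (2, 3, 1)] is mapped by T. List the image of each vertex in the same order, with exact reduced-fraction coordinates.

image vertices: (-126/5, -82/5, -9/4), (-6, -12, 3/4)

T1 scale by (-2, 2, 1/2): (5, -1, -3) → (-10, -2, -3/2); (2, 3, 1) → (-4, 6, 1/2)
T2 scale by (3, 1, 3/2): (-10, -2, -3/2) → (-30, -2, -9/4); (-4, 6, 1/2) → (-12, 6, 3/4)
T3 rotate right-handed about the z-axis with cos θ = 4/5, sin θ = -3/5: (-30, -2, -9/4) → (-126/5, 82/5, -9/4); (-12, 6, 3/4) → (-6, 12, 3/4)
T4 reflect across y = 0: (-126/5, 82/5, -9/4) → (-126/5, -82/5, -9/4); (-6, 12, 3/4) → (-6, -12, 3/4)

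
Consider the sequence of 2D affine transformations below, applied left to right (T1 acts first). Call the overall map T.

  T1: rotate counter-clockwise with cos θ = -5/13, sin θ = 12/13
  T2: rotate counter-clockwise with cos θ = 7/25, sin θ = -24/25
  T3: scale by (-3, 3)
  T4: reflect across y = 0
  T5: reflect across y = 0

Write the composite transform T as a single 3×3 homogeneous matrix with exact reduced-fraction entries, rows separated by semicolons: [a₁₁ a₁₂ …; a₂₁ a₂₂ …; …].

T = [-759/325 612/325 0; 612/325 759/325 0; 0 0 1]

T1 = [-5/13 -12/13 0; 12/13 -5/13 0; 0 0 1]
T2·T1 = [253/325 -204/325 0; 204/325 253/325 0; 0 0 1]
T3·…·T1 = [-759/325 612/325 0; 612/325 759/325 0; 0 0 1]
T4·…·T1 = [-759/325 612/325 0; -612/325 -759/325 0; 0 0 1]
T5·…·T1 = [-759/325 612/325 0; 612/325 759/325 0; 0 0 1]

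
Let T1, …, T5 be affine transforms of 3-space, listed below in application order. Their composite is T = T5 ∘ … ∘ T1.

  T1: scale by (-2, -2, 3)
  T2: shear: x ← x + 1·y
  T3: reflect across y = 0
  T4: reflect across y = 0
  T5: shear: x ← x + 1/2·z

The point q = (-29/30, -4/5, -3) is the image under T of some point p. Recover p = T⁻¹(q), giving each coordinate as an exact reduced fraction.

p = (-2/3, 2/5, -1)

T1 = [-2 0 0 0; 0 -2 0 0; 0 0 3 0; 0 0 0 1]
T2·T1 = [-2 -2 0 0; 0 -2 0 0; 0 0 3 0; 0 0 0 1]
T3·…·T1 = [-2 -2 0 0; 0 2 0 0; 0 0 3 0; 0 0 0 1]
T4·…·T1 = [-2 -2 0 0; 0 -2 0 0; 0 0 3 0; 0 0 0 1]
T5·…·T1 = [-2 -2 3/2 0; 0 -2 0 0; 0 0 3 0; 0 0 0 1]
det M = 12; M⁻¹ = [-1/2 1/2 1/4 0; 0 -1/2 0 0; 0 0 1/3 0; 0 0 0 1]
M⁻¹ · (-29/30, -4/5, -3)ᵀ = (-2/3, 2/5, -1)ᵀ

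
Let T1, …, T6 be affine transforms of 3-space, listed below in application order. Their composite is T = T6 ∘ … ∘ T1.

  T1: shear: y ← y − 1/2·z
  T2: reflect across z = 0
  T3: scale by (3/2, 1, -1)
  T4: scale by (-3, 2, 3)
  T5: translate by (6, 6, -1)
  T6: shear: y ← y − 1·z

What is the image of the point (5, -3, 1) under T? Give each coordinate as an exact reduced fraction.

T1 shear: y ← y − 1/2·z: (5, -3, 1) → (5, -7/2, 1)
T2 reflect across z = 0: (5, -7/2, 1) → (5, -7/2, -1)
T3 scale by (3/2, 1, -1): (5, -7/2, -1) → (15/2, -7/2, 1)
T4 scale by (-3, 2, 3): (15/2, -7/2, 1) → (-45/2, -7, 3)
T5 translate by (6, 6, -1): (-45/2, -7, 3) → (-33/2, -1, 2)
T6 shear: y ← y − 1·z: (-33/2, -1, 2) → (-33/2, -3, 2)

T(p) = (-33/2, -3, 2)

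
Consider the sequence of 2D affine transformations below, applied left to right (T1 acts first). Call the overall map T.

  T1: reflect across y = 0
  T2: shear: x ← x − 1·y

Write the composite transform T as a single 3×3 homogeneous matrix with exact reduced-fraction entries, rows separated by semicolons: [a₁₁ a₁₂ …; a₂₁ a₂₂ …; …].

T1 = [1 0 0; 0 -1 0; 0 0 1]
T2·T1 = [1 1 0; 0 -1 0; 0 0 1]

T = [1 1 0; 0 -1 0; 0 0 1]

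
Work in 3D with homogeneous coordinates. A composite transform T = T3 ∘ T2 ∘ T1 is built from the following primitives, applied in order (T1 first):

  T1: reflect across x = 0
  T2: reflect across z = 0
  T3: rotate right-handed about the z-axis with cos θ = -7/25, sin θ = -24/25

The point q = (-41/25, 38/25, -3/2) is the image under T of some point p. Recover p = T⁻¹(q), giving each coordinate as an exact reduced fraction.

p = (1, -2, 3/2)

T1 = [-1 0 0 0; 0 1 0 0; 0 0 1 0; 0 0 0 1]
T2·T1 = [-1 0 0 0; 0 1 0 0; 0 0 -1 0; 0 0 0 1]
T3·…·T1 = [7/25 24/25 0 0; 24/25 -7/25 0 0; 0 0 -1 0; 0 0 0 1]
det M = 1; M⁻¹ = [7/25 24/25 0 0; 24/25 -7/25 0 0; 0 0 -1 0; 0 0 0 1]
M⁻¹ · (-41/25, 38/25, -3/2)ᵀ = (1, -2, 3/2)ᵀ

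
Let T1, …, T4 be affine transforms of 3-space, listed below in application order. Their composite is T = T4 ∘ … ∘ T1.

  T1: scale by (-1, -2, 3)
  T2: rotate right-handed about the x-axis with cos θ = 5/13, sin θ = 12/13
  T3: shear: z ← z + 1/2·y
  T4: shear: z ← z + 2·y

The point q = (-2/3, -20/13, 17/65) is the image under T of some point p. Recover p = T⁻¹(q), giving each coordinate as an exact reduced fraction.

T1 = [-1 0 0 0; 0 -2 0 0; 0 0 3 0; 0 0 0 1]
T2·T1 = [-1 0 0 0; 0 -10/13 -36/13 0; 0 -24/13 15/13 0; 0 0 0 1]
T3·…·T1 = [-1 0 0 0; 0 -10/13 -36/13 0; 0 -29/13 -3/13 0; 0 0 0 1]
T4·…·T1 = [-1 0 0 0; 0 -10/13 -36/13 0; 0 -49/13 -75/13 0; 0 0 0 1]
det M = 6; M⁻¹ = [-1 0 0 0; 0 25/26 -6/13 0; 0 -49/78 5/39 0; 0 0 0 1]
M⁻¹ · (-2/3, -20/13, 17/65)ᵀ = (2/3, -8/5, 1)ᵀ

p = (2/3, -8/5, 1)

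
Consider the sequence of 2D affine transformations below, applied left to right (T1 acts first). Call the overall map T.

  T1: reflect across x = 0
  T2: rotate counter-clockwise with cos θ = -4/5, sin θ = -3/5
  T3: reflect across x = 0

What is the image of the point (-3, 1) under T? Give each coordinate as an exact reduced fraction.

T1 reflect across x = 0: (-3, 1) → (3, 1)
T2 rotate counter-clockwise with cos θ = -4/5, sin θ = -3/5: (3, 1) → (-9/5, -13/5)
T3 reflect across x = 0: (-9/5, -13/5) → (9/5, -13/5)

T(p) = (9/5, -13/5)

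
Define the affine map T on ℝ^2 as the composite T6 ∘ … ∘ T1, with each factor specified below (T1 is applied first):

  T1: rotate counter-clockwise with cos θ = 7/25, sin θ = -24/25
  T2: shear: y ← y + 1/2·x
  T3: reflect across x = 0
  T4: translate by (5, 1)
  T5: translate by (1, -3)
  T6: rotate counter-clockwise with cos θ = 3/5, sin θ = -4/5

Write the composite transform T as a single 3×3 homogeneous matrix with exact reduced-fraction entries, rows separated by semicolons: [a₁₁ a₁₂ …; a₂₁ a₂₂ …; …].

T1 = [7/25 24/25 0; -24/25 7/25 0; 0 0 1]
T2·T1 = [7/25 24/25 0; -41/50 19/25 0; 0 0 1]
T3·…·T1 = [-7/25 -24/25 0; -41/50 19/25 0; 0 0 1]
T4·…·T1 = [-7/25 -24/25 5; -41/50 19/25 1; 0 0 1]
T5·…·T1 = [-7/25 -24/25 6; -41/50 19/25 -2; 0 0 1]
T6·…·T1 = [-103/125 4/125 2; -67/250 153/125 -6; 0 0 1]

T = [-103/125 4/125 2; -67/250 153/125 -6; 0 0 1]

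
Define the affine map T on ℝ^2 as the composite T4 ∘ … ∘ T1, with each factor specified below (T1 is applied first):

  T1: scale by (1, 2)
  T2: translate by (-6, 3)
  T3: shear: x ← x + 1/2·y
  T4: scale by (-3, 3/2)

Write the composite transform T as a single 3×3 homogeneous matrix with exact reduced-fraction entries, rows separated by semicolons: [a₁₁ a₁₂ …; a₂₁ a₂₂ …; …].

T = [-3 -3 27/2; 0 3 9/2; 0 0 1]

T1 = [1 0 0; 0 2 0; 0 0 1]
T2·T1 = [1 0 -6; 0 2 3; 0 0 1]
T3·…·T1 = [1 1 -9/2; 0 2 3; 0 0 1]
T4·…·T1 = [-3 -3 27/2; 0 3 9/2; 0 0 1]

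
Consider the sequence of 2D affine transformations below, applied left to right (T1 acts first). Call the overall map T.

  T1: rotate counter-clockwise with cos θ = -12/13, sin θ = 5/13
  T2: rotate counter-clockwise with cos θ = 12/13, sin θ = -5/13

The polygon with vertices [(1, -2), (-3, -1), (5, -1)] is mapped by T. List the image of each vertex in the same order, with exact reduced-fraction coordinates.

image vertices: (121/169, 358/169), (477/169, -241/169), (-475/169, 719/169)

T1 rotate counter-clockwise with cos θ = -12/13, sin θ = 5/13: (1, -2) → (-2/13, 29/13); (-3, -1) → (41/13, -3/13); (5, -1) → (-55/13, 37/13)
T2 rotate counter-clockwise with cos θ = 12/13, sin θ = -5/13: (-2/13, 29/13) → (121/169, 358/169); (41/13, -3/13) → (477/169, -241/169); (-55/13, 37/13) → (-475/169, 719/169)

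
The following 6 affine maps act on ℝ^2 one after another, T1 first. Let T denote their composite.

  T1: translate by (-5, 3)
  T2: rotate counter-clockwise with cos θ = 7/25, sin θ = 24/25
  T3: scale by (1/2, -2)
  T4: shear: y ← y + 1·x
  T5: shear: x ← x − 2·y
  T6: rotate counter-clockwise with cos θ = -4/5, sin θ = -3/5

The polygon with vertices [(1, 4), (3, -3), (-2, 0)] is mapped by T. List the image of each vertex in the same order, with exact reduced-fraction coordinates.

image vertices: (348/125, 286/125), (1007/125, 199/125), (5621/250, 1297/250)

T1 translate by (-5, 3): (1, 4) → (-4, 7); (3, -3) → (-2, 0); (-2, 0) → (-7, 3)
T2 rotate counter-clockwise with cos θ = 7/25, sin θ = 24/25: (-4, 7) → (-196/25, -47/25); (-2, 0) → (-14/25, -48/25); (-7, 3) → (-121/25, -147/25)
T3 scale by (1/2, -2): (-196/25, -47/25) → (-98/25, 94/25); (-14/25, -48/25) → (-7/25, 96/25); (-121/25, -147/25) → (-121/50, 294/25)
T4 shear: y ← y + 1·x: (-98/25, 94/25) → (-98/25, -4/25); (-7/25, 96/25) → (-7/25, 89/25); (-121/50, 294/25) → (-121/50, 467/50)
T5 shear: x ← x − 2·y: (-98/25, -4/25) → (-18/5, -4/25); (-7/25, 89/25) → (-37/5, 89/25); (-121/50, 467/50) → (-211/10, 467/50)
T6 rotate counter-clockwise with cos θ = -4/5, sin θ = -3/5: (-18/5, -4/25) → (348/125, 286/125); (-37/5, 89/25) → (1007/125, 199/125); (-211/10, 467/50) → (5621/250, 1297/250)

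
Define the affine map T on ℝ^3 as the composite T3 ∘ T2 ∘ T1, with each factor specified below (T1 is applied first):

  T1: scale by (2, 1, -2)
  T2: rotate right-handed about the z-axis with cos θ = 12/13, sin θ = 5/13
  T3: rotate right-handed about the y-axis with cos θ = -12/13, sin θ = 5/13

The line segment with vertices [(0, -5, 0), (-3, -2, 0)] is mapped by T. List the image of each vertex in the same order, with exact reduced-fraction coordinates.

image vertices: (-300/169, -60/13, -125/169), (744/169, -54/13, 310/169)

T1 scale by (2, 1, -2): (0, -5, 0) → (0, -5, 0); (-3, -2, 0) → (-6, -2, 0)
T2 rotate right-handed about the z-axis with cos θ = 12/13, sin θ = 5/13: (0, -5, 0) → (25/13, -60/13, 0); (-6, -2, 0) → (-62/13, -54/13, 0)
T3 rotate right-handed about the y-axis with cos θ = -12/13, sin θ = 5/13: (25/13, -60/13, 0) → (-300/169, -60/13, -125/169); (-62/13, -54/13, 0) → (744/169, -54/13, 310/169)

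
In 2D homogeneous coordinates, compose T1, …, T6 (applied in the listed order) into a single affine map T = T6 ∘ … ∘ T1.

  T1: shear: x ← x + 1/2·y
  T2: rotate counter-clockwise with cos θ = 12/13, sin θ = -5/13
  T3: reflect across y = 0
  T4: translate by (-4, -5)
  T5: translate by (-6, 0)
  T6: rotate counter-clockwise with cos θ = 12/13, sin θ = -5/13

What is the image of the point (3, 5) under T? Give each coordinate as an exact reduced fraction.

T1 shear: x ← x + 1/2·y: (3, 5) → (11/2, 5)
T2 rotate counter-clockwise with cos θ = 12/13, sin θ = -5/13: (11/2, 5) → (7, 5/2)
T3 reflect across y = 0: (7, 5/2) → (7, -5/2)
T4 translate by (-4, -5): (7, -5/2) → (3, -15/2)
T5 translate by (-6, 0): (3, -15/2) → (-3, -15/2)
T6 rotate counter-clockwise with cos θ = 12/13, sin θ = -5/13: (-3, -15/2) → (-147/26, -75/13)

T(p) = (-147/26, -75/13)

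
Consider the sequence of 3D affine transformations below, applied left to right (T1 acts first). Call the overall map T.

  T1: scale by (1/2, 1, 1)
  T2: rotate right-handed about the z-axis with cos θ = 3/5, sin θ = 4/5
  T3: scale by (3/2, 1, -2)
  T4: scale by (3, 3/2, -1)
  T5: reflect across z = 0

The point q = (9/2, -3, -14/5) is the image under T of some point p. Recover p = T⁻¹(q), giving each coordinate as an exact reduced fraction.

T1 = [1/2 0 0 0; 0 1 0 0; 0 0 1 0; 0 0 0 1]
T2·T1 = [3/10 -4/5 0 0; 2/5 3/5 0 0; 0 0 1 0; 0 0 0 1]
T3·…·T1 = [9/20 -6/5 0 0; 2/5 3/5 0 0; 0 0 -2 0; 0 0 0 1]
T4·…·T1 = [27/20 -18/5 0 0; 3/5 9/10 0 0; 0 0 2 0; 0 0 0 1]
T5·…·T1 = [27/20 -18/5 0 0; 3/5 9/10 0 0; 0 0 -2 0; 0 0 0 1]
det M = -27/4; M⁻¹ = [4/15 16/15 0 0; -8/45 2/5 0 0; 0 0 -1/2 0; 0 0 0 1]
M⁻¹ · (9/2, -3, -14/5)ᵀ = (-2, -2, 7/5)ᵀ

p = (-2, -2, 7/5)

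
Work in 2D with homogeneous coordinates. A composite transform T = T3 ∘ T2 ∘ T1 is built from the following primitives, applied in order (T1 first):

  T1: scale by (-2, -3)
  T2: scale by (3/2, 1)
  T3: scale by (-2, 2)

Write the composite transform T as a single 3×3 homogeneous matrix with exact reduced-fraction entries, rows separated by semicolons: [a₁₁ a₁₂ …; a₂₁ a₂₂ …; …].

T = [6 0 0; 0 -6 0; 0 0 1]

T1 = [-2 0 0; 0 -3 0; 0 0 1]
T2·T1 = [-3 0 0; 0 -3 0; 0 0 1]
T3·…·T1 = [6 0 0; 0 -6 0; 0 0 1]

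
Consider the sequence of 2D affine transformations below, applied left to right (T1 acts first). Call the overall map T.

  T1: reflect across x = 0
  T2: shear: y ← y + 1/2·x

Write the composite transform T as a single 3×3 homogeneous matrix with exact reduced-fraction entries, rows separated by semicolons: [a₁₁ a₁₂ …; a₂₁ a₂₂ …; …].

T = [-1 0 0; -1/2 1 0; 0 0 1]

T1 = [-1 0 0; 0 1 0; 0 0 1]
T2·T1 = [-1 0 0; -1/2 1 0; 0 0 1]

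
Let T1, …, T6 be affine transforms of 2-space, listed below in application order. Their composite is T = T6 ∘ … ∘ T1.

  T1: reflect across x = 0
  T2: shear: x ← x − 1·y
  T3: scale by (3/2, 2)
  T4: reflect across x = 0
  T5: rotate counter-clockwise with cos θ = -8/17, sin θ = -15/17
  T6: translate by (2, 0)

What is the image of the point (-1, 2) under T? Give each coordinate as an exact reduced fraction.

T1 reflect across x = 0: (-1, 2) → (1, 2)
T2 shear: x ← x − 1·y: (1, 2) → (-1, 2)
T3 scale by (3/2, 2): (-1, 2) → (-3/2, 4)
T4 reflect across x = 0: (-3/2, 4) → (3/2, 4)
T5 rotate counter-clockwise with cos θ = -8/17, sin θ = -15/17: (3/2, 4) → (48/17, -109/34)
T6 translate by (2, 0): (48/17, -109/34) → (82/17, -109/34)

T(p) = (82/17, -109/34)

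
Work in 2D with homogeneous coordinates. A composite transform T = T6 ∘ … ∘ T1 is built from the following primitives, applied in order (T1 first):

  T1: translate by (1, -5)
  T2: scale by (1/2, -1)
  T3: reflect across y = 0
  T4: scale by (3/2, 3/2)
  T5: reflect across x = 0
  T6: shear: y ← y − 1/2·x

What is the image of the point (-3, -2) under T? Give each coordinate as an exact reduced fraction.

T1 translate by (1, -5): (-3, -2) → (-2, -7)
T2 scale by (1/2, -1): (-2, -7) → (-1, 7)
T3 reflect across y = 0: (-1, 7) → (-1, -7)
T4 scale by (3/2, 3/2): (-1, -7) → (-3/2, -21/2)
T5 reflect across x = 0: (-3/2, -21/2) → (3/2, -21/2)
T6 shear: y ← y − 1/2·x: (3/2, -21/2) → (3/2, -45/4)

T(p) = (3/2, -45/4)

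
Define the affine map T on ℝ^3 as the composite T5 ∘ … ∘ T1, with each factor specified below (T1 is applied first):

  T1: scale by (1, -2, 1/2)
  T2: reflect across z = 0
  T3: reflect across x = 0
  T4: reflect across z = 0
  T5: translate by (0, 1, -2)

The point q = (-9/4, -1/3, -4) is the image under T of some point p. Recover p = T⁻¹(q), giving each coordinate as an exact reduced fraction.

T1 = [1 0 0 0; 0 -2 0 0; 0 0 1/2 0; 0 0 0 1]
T2·T1 = [1 0 0 0; 0 -2 0 0; 0 0 -1/2 0; 0 0 0 1]
T3·…·T1 = [-1 0 0 0; 0 -2 0 0; 0 0 -1/2 0; 0 0 0 1]
T4·…·T1 = [-1 0 0 0; 0 -2 0 0; 0 0 1/2 0; 0 0 0 1]
T5·…·T1 = [-1 0 0 0; 0 -2 0 1; 0 0 1/2 -2; 0 0 0 1]
det M = 1; M⁻¹ = [-1 0 0 0; 0 -1/2 0 1/2; 0 0 2 4; 0 0 0 1]
M⁻¹ · (-9/4, -1/3, -4)ᵀ = (9/4, 2/3, -4)ᵀ

p = (9/4, 2/3, -4)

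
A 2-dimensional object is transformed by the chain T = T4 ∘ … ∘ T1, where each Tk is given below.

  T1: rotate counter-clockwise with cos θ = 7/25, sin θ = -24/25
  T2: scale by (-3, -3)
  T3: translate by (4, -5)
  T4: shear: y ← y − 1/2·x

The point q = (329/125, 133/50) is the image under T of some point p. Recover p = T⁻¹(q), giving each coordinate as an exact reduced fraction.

p = (3, -2/5)

T1 = [7/25 24/25 0; -24/25 7/25 0; 0 0 1]
T2·T1 = [-21/25 -72/25 0; 72/25 -21/25 0; 0 0 1]
T3·…·T1 = [-21/25 -72/25 4; 72/25 -21/25 -5; 0 0 1]
T4·…·T1 = [-21/25 -72/25 4; 33/10 3/5 -7; 0 0 1]
det M = 9; M⁻¹ = [1/15 8/25 148/75; -11/30 -7/75 61/75; 0 0 1]
M⁻¹ · (329/125, 133/50)ᵀ = (3, -2/5)ᵀ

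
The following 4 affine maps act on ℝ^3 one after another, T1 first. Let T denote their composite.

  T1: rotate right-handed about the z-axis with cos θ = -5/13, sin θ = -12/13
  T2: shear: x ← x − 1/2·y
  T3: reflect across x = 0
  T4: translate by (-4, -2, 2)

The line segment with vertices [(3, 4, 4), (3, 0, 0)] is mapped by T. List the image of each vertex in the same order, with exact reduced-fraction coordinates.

image vertices: (-113/13, -82/13, 6), (-55/13, -62/13, 2)

T1 rotate right-handed about the z-axis with cos θ = -5/13, sin θ = -12/13: (3, 4, 4) → (33/13, -56/13, 4); (3, 0, 0) → (-15/13, -36/13, 0)
T2 shear: x ← x − 1/2·y: (33/13, -56/13, 4) → (61/13, -56/13, 4); (-15/13, -36/13, 0) → (3/13, -36/13, 0)
T3 reflect across x = 0: (61/13, -56/13, 4) → (-61/13, -56/13, 4); (3/13, -36/13, 0) → (-3/13, -36/13, 0)
T4 translate by (-4, -2, 2): (-61/13, -56/13, 4) → (-113/13, -82/13, 6); (-3/13, -36/13, 0) → (-55/13, -62/13, 2)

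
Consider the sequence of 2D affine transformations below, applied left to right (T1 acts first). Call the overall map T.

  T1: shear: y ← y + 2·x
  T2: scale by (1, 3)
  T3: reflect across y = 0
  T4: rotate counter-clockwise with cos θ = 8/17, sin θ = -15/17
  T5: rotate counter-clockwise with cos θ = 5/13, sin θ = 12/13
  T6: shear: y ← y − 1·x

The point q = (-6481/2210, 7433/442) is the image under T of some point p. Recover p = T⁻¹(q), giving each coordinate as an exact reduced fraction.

p = (-8/5, -3/2)

T1 = [1 0 0; 2 1 0; 0 0 1]
T2·T1 = [1 0 0; 6 3 0; 0 0 1]
T3·…·T1 = [1 0 0; -6 -3 0; 0 0 1]
T4·…·T1 = [-82/17 -45/17 0; -63/17 -24/17 0; 0 0 1]
T5·…·T1 = [346/221 63/221 0; -1299/221 -660/221 0; 0 0 1]
T6·…·T1 = [346/221 63/221 0; -1645/221 -723/221 0; 0 0 1]
det M = -3; M⁻¹ = [241/221 21/221 0; -1645/663 -346/663 0; 0 0 1]
M⁻¹ · (-6481/2210, 7433/442)ᵀ = (-8/5, -3/2)ᵀ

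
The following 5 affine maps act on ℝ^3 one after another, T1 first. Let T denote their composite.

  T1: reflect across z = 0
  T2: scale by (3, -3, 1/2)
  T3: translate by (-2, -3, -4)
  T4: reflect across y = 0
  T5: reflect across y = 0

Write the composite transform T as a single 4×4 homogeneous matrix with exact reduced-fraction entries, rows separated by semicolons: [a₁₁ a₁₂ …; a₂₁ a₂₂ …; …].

T = [3 0 0 -2; 0 -3 0 -3; 0 0 -1/2 -4; 0 0 0 1]

T1 = [1 0 0 0; 0 1 0 0; 0 0 -1 0; 0 0 0 1]
T2·T1 = [3 0 0 0; 0 -3 0 0; 0 0 -1/2 0; 0 0 0 1]
T3·…·T1 = [3 0 0 -2; 0 -3 0 -3; 0 0 -1/2 -4; 0 0 0 1]
T4·…·T1 = [3 0 0 -2; 0 3 0 3; 0 0 -1/2 -4; 0 0 0 1]
T5·…·T1 = [3 0 0 -2; 0 -3 0 -3; 0 0 -1/2 -4; 0 0 0 1]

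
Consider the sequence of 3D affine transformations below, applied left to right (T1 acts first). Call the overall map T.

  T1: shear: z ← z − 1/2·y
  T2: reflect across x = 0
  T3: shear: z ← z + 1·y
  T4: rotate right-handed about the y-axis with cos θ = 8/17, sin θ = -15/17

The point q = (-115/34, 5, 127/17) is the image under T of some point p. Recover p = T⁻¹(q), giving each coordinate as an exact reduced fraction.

p = (-5, 5, 4)

T1 = [1 0 0 0; 0 1 0 0; 0 -1/2 1 0; 0 0 0 1]
T2·T1 = [-1 0 0 0; 0 1 0 0; 0 -1/2 1 0; 0 0 0 1]
T3·…·T1 = [-1 0 0 0; 0 1 0 0; 0 1/2 1 0; 0 0 0 1]
T4·…·T1 = [-8/17 -15/34 -15/17 0; 0 1 0 0; -15/17 4/17 8/17 0; 0 0 0 1]
det M = -1; M⁻¹ = [-8/17 0 -15/17 0; 0 1 0 0; -15/17 -1/2 8/17 0; 0 0 0 1]
M⁻¹ · (-115/34, 5, 127/17)ᵀ = (-5, 5, 4)ᵀ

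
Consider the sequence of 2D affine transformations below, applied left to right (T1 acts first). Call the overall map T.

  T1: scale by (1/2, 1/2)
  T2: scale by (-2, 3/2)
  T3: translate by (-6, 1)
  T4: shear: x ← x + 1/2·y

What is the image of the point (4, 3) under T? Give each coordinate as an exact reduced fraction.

T(p) = (-67/8, 13/4)

T1 scale by (1/2, 1/2): (4, 3) → (2, 3/2)
T2 scale by (-2, 3/2): (2, 3/2) → (-4, 9/4)
T3 translate by (-6, 1): (-4, 9/4) → (-10, 13/4)
T4 shear: x ← x + 1/2·y: (-10, 13/4) → (-67/8, 13/4)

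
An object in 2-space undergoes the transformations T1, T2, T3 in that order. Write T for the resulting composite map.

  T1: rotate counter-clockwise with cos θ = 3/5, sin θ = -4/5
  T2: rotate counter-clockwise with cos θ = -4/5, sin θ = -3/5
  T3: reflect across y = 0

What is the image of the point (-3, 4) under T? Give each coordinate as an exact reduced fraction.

T(p) = (44/25, 117/25)

T1 rotate counter-clockwise with cos θ = 3/5, sin θ = -4/5: (-3, 4) → (7/5, 24/5)
T2 rotate counter-clockwise with cos θ = -4/5, sin θ = -3/5: (7/5, 24/5) → (44/25, -117/25)
T3 reflect across y = 0: (44/25, -117/25) → (44/25, 117/25)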